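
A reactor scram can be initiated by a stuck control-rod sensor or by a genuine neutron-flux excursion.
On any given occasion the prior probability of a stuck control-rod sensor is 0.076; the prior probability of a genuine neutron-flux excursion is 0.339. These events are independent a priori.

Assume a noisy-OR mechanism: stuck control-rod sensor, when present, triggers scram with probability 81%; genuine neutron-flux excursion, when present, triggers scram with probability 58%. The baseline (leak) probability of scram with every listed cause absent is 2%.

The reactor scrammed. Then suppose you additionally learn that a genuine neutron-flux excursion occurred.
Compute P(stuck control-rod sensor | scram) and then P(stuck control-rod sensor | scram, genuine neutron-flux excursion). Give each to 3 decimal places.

P(stuck control-rod sensor | scram) ≈ 0.247; P(stuck control-rod sensor | scram, genuine neutron-flux excursion) ≈ 0.114

Under noisy-OR, P(scram | causes) = 1 − (1−0.02)·∏(1−qᵢ) over the active causes.
For the numerator, keep only stuck control-rod sensor=true terms: 0.040882 + 0.023749 = 0.064631
Normalizer over all consistent configurations: 0.02×0.924×0.661 + 0.5884×0.924×0.339 + 0.8138×0.076×0.661 + 0.921796×0.076×0.339 = 0.261154
P(stuck control-rod sensor | scram) = 0.064631/0.261154 ≈ 0.247

With the extra evidence:
P(scram | genuine neutron-flux excursion) = 0.5884·0.924 + 0.921796·0.076 = 0.543682 + 0.070056 = 0.613738
Restricting to configurations with stuck control-rod sensor present: 0.921796·0.076 = 0.070056.
P(stuck control-rod sensor | scram, genuine neutron-flux excursion) = 0.070056 / 0.613738 ≈ 0.114
The drop from 0.247 to 0.114 is the explaining-away (discounting) effect.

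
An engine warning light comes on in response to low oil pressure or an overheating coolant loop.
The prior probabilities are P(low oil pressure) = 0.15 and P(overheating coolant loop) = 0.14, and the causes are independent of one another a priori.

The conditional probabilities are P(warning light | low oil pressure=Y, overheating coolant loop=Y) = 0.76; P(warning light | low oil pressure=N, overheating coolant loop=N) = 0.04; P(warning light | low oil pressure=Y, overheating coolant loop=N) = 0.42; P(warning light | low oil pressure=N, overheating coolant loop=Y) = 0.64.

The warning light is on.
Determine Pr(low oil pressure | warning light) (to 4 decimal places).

Pr(low oil pressure | warning light) ≈ 0.3996

P(warning light) = 0.04*0.85*0.86 + 0.64*0.85*0.14 + 0.42*0.15*0.86 + 0.76*0.15*0.14 = 0.029240 + 0.076160 + 0.054180 + 0.015960 = 0.175540
The low oil pressure-present share is 0.054180 + 0.015960 = 0.070140.
Hence the posterior is 0.070140/0.175540 ≈ 0.3996.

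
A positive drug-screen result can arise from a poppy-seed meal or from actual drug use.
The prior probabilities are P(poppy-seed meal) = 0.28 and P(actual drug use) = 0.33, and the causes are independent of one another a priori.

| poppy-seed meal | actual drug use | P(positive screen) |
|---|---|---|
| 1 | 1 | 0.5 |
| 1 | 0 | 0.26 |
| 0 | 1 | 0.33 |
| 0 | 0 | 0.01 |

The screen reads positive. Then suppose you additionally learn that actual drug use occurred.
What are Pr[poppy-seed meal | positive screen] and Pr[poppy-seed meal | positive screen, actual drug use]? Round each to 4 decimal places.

P(positive screen) = 0.01×0.72×0.67 + 0.33×0.72×0.33 + 0.26×0.28×0.67 + 0.5×0.28×0.33 = 0.004824 + 0.078408 + 0.048776 + 0.046200 = 0.178208
Of this, 0.094976 comes from 0.048776 + 0.046200 (the poppy-seed meal=true cases).
Hence the posterior is 0.094976/0.178208 ≈ 0.5330.

Now also conditioning on actual drug use=true:
By total probability over both values of poppy-seed meal:
  P(positive screen | actual drug use) = 0.33×0.72 + 0.5×0.28
        = 0.237600 + 0.140000 = 0.377600
The terms with poppy-seed meal present sum to 0.140000, so
  P(poppy-seed meal | positive screen, actual drug use) = 0.140000 / 0.377600 ≈ 0.3708
This is intercausal reasoning (explaining away): once actual drug use accounts for the positive screen, poppy-seed meal becomes less likely.

Pr[poppy-seed meal | positive screen] ≈ 0.5330; Pr[poppy-seed meal | positive screen, actual drug use] ≈ 0.3708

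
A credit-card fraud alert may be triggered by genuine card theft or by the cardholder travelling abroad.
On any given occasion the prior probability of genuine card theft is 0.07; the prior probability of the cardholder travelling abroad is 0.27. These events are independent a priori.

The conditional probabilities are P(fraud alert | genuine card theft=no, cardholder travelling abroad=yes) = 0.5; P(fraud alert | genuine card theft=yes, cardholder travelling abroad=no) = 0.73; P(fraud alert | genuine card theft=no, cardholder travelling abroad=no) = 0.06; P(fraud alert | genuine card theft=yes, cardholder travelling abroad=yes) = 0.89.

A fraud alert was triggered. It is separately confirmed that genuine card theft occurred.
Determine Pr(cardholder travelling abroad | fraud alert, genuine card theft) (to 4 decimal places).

Pr(cardholder travelling abroad | fraud alert, genuine card theft) ≈ 0.3108

For the numerator, keep only cardholder travelling abroad=true terms: 0.89*0.27 = 0.240300
The normalizing constant is 0.73*0.73 + 0.89*0.27 = 0.773200
Posterior = 0.240300 / 0.773200 ≈ 0.3108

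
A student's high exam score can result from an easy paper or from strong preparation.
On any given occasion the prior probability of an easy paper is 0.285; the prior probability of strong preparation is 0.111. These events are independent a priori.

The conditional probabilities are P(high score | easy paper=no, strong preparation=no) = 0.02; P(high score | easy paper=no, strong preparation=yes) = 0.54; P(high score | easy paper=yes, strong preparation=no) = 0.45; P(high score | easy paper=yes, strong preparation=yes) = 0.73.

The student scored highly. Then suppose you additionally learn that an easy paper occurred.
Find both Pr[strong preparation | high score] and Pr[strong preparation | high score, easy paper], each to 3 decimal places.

Pr[strong preparation | high score] ≈ 0.342; Pr[strong preparation | high score, easy paper] ≈ 0.168

Sum P(high score|·) weighted by the priors over the 4 (easy paper, strong preparation) configurations:
  P(high score) = 0.02·0.715·0.889 + 0.54·0.715·0.111 + 0.45·0.285·0.889 + 0.73·0.285·0.111
        = 0.012713 + 0.042857 + 0.114014 + 0.023094 = 0.192678
The terms with strong preparation present sum to 0.065951, so
  P(strong preparation | high score) = 0.065951 / 0.192678 ≈ 0.342

Now also conditioning on easy paper=true:
P(high score | easy paper) = 0.45·0.889 + 0.73·0.111 = 0.400050 + 0.081030 = 0.481080
Restricting to configurations with strong preparation present: 0.73·0.111 = 0.081030.
P(strong preparation | high score, easy paper) = 0.081030 / 0.481080 ≈ 0.168
This is intercausal reasoning (explaining away): once easy paper accounts for the high score, strong preparation becomes less likely.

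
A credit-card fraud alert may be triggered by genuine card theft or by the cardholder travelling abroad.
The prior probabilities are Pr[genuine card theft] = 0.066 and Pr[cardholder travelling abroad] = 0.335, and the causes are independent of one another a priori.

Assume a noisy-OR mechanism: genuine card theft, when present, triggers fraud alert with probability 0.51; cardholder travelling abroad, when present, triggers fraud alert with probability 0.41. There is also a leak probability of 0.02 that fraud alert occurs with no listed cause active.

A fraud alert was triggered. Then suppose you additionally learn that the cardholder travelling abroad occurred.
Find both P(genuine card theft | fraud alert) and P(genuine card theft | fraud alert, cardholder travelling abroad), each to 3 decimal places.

Under noisy-OR, P(fraud alert | causes) = 1 − (1−0.02)·∏(1−qᵢ) over the active causes.
For the numerator, keep only genuine card theft=true terms: 0.022814 + 0.015846 = 0.038660
The normalizing constant is 0.02×0.934×0.665 + 0.4218×0.934×0.335 + 0.5198×0.066×0.665 + 0.716682×0.066×0.335 = 0.183059
Posterior = 0.038660 / 0.183059 ≈ 0.211

With the extra evidence:
Enumerate both values of genuine card theft and weight by the priors:
  P(fraud alert | cardholder travelling abroad) = 0.4218*0.934 + 0.716682*0.066
        = 0.393961 + 0.047301 = 0.441262
Configurations with genuine card theft contribute 0.047301, so
  P(genuine card theft | fraud alert, cardholder travelling abroad) = 0.047301 / 0.441262 ≈ 0.107

P(genuine card theft | fraud alert) ≈ 0.211; P(genuine card theft | fraud alert, cardholder travelling abroad) ≈ 0.107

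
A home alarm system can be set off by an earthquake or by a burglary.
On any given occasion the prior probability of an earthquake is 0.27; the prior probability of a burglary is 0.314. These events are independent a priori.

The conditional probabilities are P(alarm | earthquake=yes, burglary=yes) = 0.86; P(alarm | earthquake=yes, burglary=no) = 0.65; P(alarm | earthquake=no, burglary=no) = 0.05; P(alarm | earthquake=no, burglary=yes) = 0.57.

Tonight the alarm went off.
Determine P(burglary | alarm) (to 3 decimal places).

P(burglary | alarm) ≈ 0.583

P(alarm) = 0.05·0.73·0.686 + 0.57·0.73·0.314 + 0.65·0.27·0.686 + 0.86·0.27·0.314 = 0.025039 + 0.130655 + 0.120393 + 0.072911 = 0.348998
Restricting to configurations with burglary present: 0.130655 + 0.072911 = 0.203566.
P(burglary | alarm) = 0.203566 / 0.348998 ≈ 0.583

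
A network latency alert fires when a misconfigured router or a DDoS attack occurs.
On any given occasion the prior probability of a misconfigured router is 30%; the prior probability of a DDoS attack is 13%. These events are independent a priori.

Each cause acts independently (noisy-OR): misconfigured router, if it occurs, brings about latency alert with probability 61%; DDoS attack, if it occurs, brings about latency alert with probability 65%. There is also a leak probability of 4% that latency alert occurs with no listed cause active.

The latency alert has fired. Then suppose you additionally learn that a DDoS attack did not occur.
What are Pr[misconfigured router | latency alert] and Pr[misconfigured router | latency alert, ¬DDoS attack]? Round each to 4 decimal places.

Pr[misconfigured router | latency alert] ≈ 0.6993; Pr[misconfigured router | latency alert, ¬DDoS attack] ≈ 0.8702

Under noisy-OR, P(latency alert | causes) = 1 − (1−0.04)·∏(1−qᵢ) over the active causes.
For the numerator, keep only misconfigured router=true terms: 0.163282 + 0.033889 = 0.197171
Normalizer over all consistent configurations: 0.04×0.7×0.87 + 0.664×0.7×0.13 + 0.6256×0.3×0.87 + 0.86896×0.3×0.13 = 0.281955
P(misconfigured router | latency alert) = 0.197171/0.281955 ≈ 0.6993

With the extra evidence:
By total probability over both values of misconfigured router:
  P(latency alert | ¬DDoS attack) = 0.04·0.7 + 0.6256·0.3
        = 0.028000 + 0.187680 = 0.215680
Keeping only the misconfigured router-present terms gives 0.187680, so
  P(misconfigured router | latency alert, ¬DDoS attack) = 0.187680 / 0.215680 ≈ 0.8702
Ruling out DDoS attack raises the posterior on misconfigured router — the flip side of explaining away.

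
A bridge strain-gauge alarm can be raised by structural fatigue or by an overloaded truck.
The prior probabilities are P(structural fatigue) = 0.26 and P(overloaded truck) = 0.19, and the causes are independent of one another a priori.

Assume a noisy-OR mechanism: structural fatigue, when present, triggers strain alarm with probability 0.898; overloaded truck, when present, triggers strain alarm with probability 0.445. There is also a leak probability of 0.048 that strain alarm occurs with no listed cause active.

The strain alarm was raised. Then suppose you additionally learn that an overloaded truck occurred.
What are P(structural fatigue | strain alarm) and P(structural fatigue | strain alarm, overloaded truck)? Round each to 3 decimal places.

Under noisy-OR, P(strain alarm | causes) = 1 − (1−0.048)·∏(1−qᵢ) over the active causes.
P(strain alarm) = 0.048*0.74*0.81 + 0.47164*0.74*0.19 + 0.902896*0.26*0.81 + 0.946107*0.26*0.19 = 0.028771 + 0.066313 + 0.190150 + 0.046738 = 0.331972
Of this, 0.236888 comes from 0.190150 + 0.046738 (the structural fatigue=true cases).
Hence the posterior is 0.236888/0.331972 ≈ 0.714.

Now condition on the additional information:
P(strain alarm | overloaded truck) = 0.47164×0.74 + 0.946107×0.26 = 0.349014 + 0.245988 = 0.595002
The structural fatigue-present share is 0.946107×0.26 = 0.245988.
P(structural fatigue | strain alarm, overloaded truck) = 0.245988 / 0.595002 ≈ 0.413
Conditioning on overloaded truck lowers the posterior on structural fatigue: the classic explaining-away effect in a common-effect structure.

P(structural fatigue | strain alarm) ≈ 0.714; P(structural fatigue | strain alarm, overloaded truck) ≈ 0.413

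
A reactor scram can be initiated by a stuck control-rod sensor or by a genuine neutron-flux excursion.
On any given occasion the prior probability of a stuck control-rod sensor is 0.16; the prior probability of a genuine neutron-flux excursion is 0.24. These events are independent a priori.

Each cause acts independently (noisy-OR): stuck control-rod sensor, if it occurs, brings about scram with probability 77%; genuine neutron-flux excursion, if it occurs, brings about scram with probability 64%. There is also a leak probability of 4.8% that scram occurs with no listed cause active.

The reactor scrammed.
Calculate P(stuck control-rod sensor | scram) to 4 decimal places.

Under noisy-OR, P(scram | causes) = 1 − (1−0.048)·∏(1−qᵢ) over the active causes.
By total probability over the 4 (stuck control-rod sensor, genuine neutron-flux excursion) configurations:
  P(scram) = 0.048×0.84×0.76 + 0.65728×0.84×0.24 + 0.78104×0.16×0.76 + 0.921174×0.16×0.24
        = 0.030643 + 0.132508 + 0.094974 + 0.035373 = 0.293498
Keeping only the stuck control-rod sensor-present terms gives 0.130347, so
  P(stuck control-rod sensor | scram) = 0.130347 / 0.293498 ≈ 0.4441

P(stuck control-rod sensor | scram) ≈ 0.4441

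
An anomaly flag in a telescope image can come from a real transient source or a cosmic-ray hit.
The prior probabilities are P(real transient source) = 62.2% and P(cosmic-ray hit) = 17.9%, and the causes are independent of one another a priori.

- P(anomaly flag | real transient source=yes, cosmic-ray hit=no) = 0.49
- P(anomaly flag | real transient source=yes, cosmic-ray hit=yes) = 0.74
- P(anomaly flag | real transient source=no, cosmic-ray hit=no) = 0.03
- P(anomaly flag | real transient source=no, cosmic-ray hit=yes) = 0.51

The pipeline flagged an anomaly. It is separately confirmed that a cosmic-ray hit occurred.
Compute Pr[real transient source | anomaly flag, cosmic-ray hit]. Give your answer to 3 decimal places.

Pr[real transient source | anomaly flag, cosmic-ray hit] ≈ 0.705

P(anomaly flag | cosmic-ray hit) = 0.51·0.378 + 0.74·0.622 = 0.192780 + 0.460280 = 0.653060
Restricting to configurations with real transient source present: 0.74·0.622 = 0.460280.
So P(real transient source | anomaly flag, cosmic-ray hit) = 0.460280/0.653060 ≈ 0.705.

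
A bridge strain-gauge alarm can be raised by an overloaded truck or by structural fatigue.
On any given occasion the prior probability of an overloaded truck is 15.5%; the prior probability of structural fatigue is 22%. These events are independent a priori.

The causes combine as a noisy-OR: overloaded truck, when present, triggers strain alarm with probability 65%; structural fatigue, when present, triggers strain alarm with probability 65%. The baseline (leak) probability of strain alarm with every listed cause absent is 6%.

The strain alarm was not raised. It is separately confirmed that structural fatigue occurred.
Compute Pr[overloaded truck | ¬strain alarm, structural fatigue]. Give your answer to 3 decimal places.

Pr[overloaded truck | ¬strain alarm, structural fatigue] ≈ 0.060

Under noisy-OR, P(strain alarm | causes) = 1 − (1−0.06)·∏(1−qᵢ) over the active causes.
For the numerator, keep only overloaded truck=true terms: 0.11515×0.155 = 0.017848
Normalizer over all consistent configurations: 0.329×0.845 + 0.11515×0.155 = 0.295853
Posterior = 0.017848 / 0.295853 ≈ 0.060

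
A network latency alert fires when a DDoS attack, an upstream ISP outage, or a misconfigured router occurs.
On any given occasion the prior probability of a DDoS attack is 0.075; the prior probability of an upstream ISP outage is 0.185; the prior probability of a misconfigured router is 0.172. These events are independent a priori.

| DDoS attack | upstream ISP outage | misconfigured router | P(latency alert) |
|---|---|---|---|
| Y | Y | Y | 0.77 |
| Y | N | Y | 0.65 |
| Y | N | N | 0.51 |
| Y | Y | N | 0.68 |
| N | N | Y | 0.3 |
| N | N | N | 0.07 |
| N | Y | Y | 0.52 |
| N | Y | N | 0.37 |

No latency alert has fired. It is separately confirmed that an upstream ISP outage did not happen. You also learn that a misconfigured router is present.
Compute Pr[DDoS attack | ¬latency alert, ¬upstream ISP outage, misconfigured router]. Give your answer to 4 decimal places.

Pr[DDoS attack | ¬latency alert, ¬upstream ISP outage, misconfigured router] ≈ 0.0390

Weight on DDoS attack=true, given the evidence: 0.35*0.075 = 0.026250
The normalizing constant is 0.7*0.925 + 0.35*0.075 = 0.673750
P(DDoS attack | ¬latency alert, ¬upstream ISP outage, misconfigured router) = 0.026250/0.673750 ≈ 0.0390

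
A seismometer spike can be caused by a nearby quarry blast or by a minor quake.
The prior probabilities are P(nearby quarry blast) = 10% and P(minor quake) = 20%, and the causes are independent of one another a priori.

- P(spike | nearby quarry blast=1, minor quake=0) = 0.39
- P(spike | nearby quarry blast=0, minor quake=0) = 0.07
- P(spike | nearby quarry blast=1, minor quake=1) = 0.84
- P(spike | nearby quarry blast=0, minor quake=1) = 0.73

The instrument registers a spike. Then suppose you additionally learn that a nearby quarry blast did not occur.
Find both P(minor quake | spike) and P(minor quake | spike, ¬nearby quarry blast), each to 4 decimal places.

P(minor quake | spike) ≈ 0.6449; P(minor quake | spike, ¬nearby quarry blast) ≈ 0.7228

Sum P(spike|·) weighted by the priors over the 4 (nearby quarry blast, minor quake) configurations:
  P(spike) = 0.07*0.9*0.8 + 0.73*0.9*0.2 + 0.39*0.1*0.8 + 0.84*0.1*0.2
        = 0.050400 + 0.131400 + 0.031200 + 0.016800 = 0.229800
Configurations with minor quake contribute 0.148200, so
  P(minor quake | spike) = 0.148200 / 0.229800 ≈ 0.6449

With the extra evidence:
P(spike | ¬nearby quarry blast) = 0.07·0.8 + 0.73·0.2 = 0.056000 + 0.146000 = 0.202000
The minor quake-present share is 0.73·0.2 = 0.146000.
P(minor quake | spike, ¬nearby quarry blast) = 0.146000 / 0.202000 ≈ 0.7228
Ruling out nearby quarry blast raises the posterior on minor quake — the flip side of explaining away.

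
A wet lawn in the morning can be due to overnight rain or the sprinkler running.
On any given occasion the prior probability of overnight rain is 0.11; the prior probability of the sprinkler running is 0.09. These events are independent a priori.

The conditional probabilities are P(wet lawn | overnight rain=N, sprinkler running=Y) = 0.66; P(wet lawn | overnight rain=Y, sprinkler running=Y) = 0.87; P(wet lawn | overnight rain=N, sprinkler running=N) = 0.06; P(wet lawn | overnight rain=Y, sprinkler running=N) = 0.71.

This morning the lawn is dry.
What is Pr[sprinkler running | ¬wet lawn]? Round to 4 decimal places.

P(¬wet lawn) = 0.94×0.89×0.91 + 0.34×0.89×0.09 + 0.29×0.11×0.91 + 0.13×0.11×0.09 = 0.761306 + 0.027234 + 0.029029 + 0.001287 = 0.818856
Of this, 0.028521 comes from 0.027234 + 0.001287 (the sprinkler running=true cases).
Hence the posterior is 0.028521/0.818856 ≈ 0.0348.

Pr[sprinkler running | ¬wet lawn] ≈ 0.0348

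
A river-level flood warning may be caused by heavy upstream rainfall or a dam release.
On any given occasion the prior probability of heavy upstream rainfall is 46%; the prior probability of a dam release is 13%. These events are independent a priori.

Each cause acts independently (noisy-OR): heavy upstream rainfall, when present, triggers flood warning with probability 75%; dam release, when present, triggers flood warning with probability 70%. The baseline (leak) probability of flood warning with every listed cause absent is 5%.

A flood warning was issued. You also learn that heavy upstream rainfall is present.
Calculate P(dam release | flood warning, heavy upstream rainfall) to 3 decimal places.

Under noisy-OR, P(flood warning | causes) = 1 − (1−0.05)·∏(1−qᵢ) over the active causes.
P(flood warning | heavy upstream rainfall) = 0.7625×0.87 + 0.92875×0.13 = 0.663375 + 0.120737 = 0.784112
The dam release-present share is 0.92875×0.13 = 0.120737.
Hence the posterior is 0.120737/0.784112 ≈ 0.154.

P(dam release | flood warning, heavy upstream rainfall) ≈ 0.154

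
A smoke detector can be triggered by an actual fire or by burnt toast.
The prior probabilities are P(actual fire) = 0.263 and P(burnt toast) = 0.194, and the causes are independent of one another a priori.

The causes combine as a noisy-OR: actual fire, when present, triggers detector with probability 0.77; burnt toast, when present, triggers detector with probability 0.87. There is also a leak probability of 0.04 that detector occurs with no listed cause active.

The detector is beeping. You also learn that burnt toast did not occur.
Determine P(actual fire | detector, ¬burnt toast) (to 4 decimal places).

P(actual fire | detector, ¬burnt toast) ≈ 0.8742

Under noisy-OR, P(detector | causes) = 1 − (1−0.04)·∏(1−qᵢ) over the active causes.
P(detector | ¬burnt toast) = 0.04*0.737 + 0.7792*0.263 = 0.029480 + 0.204930 = 0.234410
The actual fire-present share is 0.7792*0.263 = 0.204930.
So P(actual fire | detector, ¬burnt toast) = 0.204930/0.234410 ≈ 0.8742.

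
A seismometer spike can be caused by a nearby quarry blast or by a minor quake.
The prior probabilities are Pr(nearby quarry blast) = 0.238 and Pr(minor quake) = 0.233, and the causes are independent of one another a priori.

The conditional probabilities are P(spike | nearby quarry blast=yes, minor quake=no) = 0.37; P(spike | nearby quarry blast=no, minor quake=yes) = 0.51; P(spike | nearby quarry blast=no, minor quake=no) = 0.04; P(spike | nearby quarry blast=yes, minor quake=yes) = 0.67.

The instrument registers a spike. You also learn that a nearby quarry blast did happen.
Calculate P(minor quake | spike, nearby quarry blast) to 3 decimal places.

P(minor quake | spike, nearby quarry blast) ≈ 0.355

P(spike | nearby quarry blast) = 0.37·0.767 + 0.67·0.233 = 0.283790 + 0.156110 = 0.439900
Restricting to configurations with minor quake present: 0.67·0.233 = 0.156110.
So P(minor quake | spike, nearby quarry blast) = 0.156110/0.439900 ≈ 0.355.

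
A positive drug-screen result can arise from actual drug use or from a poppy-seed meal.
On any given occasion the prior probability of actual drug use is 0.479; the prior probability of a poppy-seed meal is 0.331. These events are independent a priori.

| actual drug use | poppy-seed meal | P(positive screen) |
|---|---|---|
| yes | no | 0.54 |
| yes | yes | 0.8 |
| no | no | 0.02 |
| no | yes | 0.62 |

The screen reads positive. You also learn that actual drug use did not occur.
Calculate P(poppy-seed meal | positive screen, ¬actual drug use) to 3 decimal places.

P(poppy-seed meal | positive screen, ¬actual drug use) ≈ 0.939

P(positive screen | ¬actual drug use) = 0.02×0.669 + 0.62×0.331 = 0.013380 + 0.205220 = 0.218600
Of this, 0.205220 comes from 0.62×0.331 (the poppy-seed meal=true cases).
So P(poppy-seed meal | positive screen, ¬actual drug use) = 0.205220/0.218600 ≈ 0.939.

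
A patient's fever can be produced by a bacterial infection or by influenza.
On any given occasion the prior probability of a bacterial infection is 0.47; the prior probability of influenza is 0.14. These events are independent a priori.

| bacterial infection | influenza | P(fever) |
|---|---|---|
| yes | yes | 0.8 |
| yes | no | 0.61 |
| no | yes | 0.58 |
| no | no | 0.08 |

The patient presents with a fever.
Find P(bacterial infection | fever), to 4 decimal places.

P(bacterial infection | fever) ≈ 0.7901

P(fever) = 0.08*0.53*0.86 + 0.58*0.53*0.14 + 0.61*0.47*0.86 + 0.8*0.47*0.14 = 0.036464 + 0.043036 + 0.246562 + 0.052640 = 0.378702
Of this, 0.299202 comes from 0.246562 + 0.052640 (the bacterial infection=true cases).
So P(bacterial infection | fever) = 0.299202/0.378702 ≈ 0.7901.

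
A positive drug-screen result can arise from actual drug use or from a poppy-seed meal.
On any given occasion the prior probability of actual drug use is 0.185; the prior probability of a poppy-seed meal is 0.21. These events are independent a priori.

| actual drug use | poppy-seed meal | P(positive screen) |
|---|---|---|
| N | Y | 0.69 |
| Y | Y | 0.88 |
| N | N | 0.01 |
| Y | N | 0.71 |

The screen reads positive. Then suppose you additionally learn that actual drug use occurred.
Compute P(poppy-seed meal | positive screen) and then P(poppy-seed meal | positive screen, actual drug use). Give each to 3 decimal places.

Numerator (weight on configurations with poppy-seed meal): 0.118093 + 0.034188 = 0.152281
The normalizing constant is 0.01*0.815*0.79 + 0.69*0.815*0.21 + 0.71*0.185*0.79 + 0.88*0.185*0.21 = 0.262485
P(poppy-seed meal | positive screen) = 0.152281/0.262485 ≈ 0.580

Now condition on the additional information:
Enumerate both values of poppy-seed meal and weight by the priors:
  P(positive screen | actual drug use) = 0.71×0.79 + 0.88×0.21
        = 0.560900 + 0.184800 = 0.745700
Keeping only the poppy-seed meal-present terms gives 0.184800, so
  P(poppy-seed meal | positive screen, actual drug use) = 0.184800 / 0.745700 ≈ 0.248

P(poppy-seed meal | positive screen) ≈ 0.580; P(poppy-seed meal | positive screen, actual drug use) ≈ 0.248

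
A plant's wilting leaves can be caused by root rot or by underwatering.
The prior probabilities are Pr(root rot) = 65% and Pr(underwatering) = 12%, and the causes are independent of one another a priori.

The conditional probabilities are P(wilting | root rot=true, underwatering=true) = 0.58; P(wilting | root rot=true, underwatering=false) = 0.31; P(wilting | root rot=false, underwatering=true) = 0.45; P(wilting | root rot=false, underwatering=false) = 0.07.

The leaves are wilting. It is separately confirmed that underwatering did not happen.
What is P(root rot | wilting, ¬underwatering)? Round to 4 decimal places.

P(root rot | wilting, ¬underwatering) ≈ 0.8916

Sum P(wilting|·) weighted by the priors over both values of root rot:
  P(wilting | ¬underwatering) = 0.07·0.35 + 0.31·0.65
        = 0.024500 + 0.201500 = 0.226000
Keeping only the root rot-present terms gives 0.201500, so
  P(root rot | wilting, ¬underwatering) = 0.201500 / 0.226000 ≈ 0.8916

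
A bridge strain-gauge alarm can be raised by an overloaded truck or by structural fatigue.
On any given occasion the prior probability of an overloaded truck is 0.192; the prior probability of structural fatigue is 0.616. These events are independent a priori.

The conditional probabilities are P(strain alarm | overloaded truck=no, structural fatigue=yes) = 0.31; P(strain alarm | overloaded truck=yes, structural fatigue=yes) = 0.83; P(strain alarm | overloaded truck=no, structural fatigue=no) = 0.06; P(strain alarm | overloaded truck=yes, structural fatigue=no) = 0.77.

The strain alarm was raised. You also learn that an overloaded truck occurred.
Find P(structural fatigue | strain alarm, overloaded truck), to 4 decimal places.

Numerator (weight on configurations with structural fatigue): 0.83*0.616 = 0.511280
The normalizing constant is 0.77*0.384 + 0.83*0.616 = 0.806960
P(structural fatigue | strain alarm, overloaded truck) = 0.511280/0.806960 ≈ 0.6336

P(structural fatigue | strain alarm, overloaded truck) ≈ 0.6336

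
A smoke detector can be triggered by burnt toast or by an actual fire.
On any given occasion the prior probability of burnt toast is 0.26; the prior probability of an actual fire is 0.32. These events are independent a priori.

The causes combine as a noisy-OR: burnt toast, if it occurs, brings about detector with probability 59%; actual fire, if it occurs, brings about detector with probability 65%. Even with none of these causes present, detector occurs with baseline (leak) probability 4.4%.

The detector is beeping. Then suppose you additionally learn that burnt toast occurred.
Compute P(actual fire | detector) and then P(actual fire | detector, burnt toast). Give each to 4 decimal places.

P(actual fire | detector) ≈ 0.6389; P(actual fire | detector, burnt toast) ≈ 0.4004

Under noisy-OR, P(detector | causes) = 1 − (1−0.044)·∏(1−qᵢ) over the active causes.
P(detector) = 0.044*0.74*0.68 + 0.6654*0.74*0.32 + 0.60804*0.26*0.68 + 0.862814*0.26*0.32 = 0.022141 + 0.157567 + 0.107501 + 0.071786 = 0.358995
Of this, 0.229353 comes from 0.157567 + 0.071786 (the actual fire=true cases).
So P(actual fire | detector) = 0.229353/0.358995 ≈ 0.6389.

Now condition on the additional information:
Weight on actual fire=true, given the evidence: 0.862814*0.32 = 0.276100
Denominator P(detector | burnt toast): 0.60804*0.68 + 0.862814*0.32 = 0.689567
Posterior = 0.276100 / 0.689567 ≈ 0.4004
This is intercausal reasoning (explaining away): once burnt toast accounts for the detector, actual fire becomes less likely.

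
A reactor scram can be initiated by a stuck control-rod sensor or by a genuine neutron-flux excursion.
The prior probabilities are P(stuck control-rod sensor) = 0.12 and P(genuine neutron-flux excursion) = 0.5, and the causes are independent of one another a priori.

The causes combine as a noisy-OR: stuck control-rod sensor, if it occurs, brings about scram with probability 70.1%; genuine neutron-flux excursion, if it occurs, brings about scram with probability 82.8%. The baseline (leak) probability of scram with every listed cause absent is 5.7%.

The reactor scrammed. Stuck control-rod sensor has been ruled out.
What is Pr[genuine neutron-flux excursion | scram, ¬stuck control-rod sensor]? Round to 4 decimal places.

Under noisy-OR, P(scram | causes) = 1 − (1−0.057)·∏(1−qᵢ) over the active causes.
By total probability over both values of genuine neutron-flux excursion:
  P(scram | ¬stuck control-rod sensor) = 0.057·0.5 + 0.837804·0.5
        = 0.028500 + 0.418902 = 0.447402
Configurations with genuine neutron-flux excursion contribute 0.418902, so
  P(genuine neutron-flux excursion | scram, ¬stuck control-rod sensor) = 0.418902 / 0.447402 ≈ 0.9363

Pr[genuine neutron-flux excursion | scram, ¬stuck control-rod sensor] ≈ 0.9363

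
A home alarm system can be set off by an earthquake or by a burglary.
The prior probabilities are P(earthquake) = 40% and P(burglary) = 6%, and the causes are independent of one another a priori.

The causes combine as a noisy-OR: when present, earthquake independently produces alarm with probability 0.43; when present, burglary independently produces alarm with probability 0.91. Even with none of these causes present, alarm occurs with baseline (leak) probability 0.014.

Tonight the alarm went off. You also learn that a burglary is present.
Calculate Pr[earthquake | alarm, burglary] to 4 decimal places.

Pr[earthquake | alarm, burglary] ≈ 0.4099

Under noisy-OR, P(alarm | causes) = 1 − (1−0.014)·∏(1−qᵢ) over the active causes.
Numerator (weight on configurations with earthquake): 0.949418*0.4 = 0.379767
Denominator P(alarm | burglary): 0.91126*0.6 + 0.949418*0.4 = 0.926523
P(earthquake | alarm, burglary) = 0.379767/0.926523 ≈ 0.4099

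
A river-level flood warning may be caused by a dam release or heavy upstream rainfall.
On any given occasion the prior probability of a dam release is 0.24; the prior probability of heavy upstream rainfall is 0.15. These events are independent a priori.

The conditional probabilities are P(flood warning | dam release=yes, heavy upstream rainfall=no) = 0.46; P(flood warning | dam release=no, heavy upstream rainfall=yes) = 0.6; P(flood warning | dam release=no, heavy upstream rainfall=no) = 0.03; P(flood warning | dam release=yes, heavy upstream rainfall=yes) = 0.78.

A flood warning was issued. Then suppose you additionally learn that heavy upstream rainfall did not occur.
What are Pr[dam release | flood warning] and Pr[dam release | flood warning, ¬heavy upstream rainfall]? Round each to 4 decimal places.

Sum P(flood warning|·) weighted by the priors over the 4 (dam release, heavy upstream rainfall) configurations:
  P(flood warning) = 0.03×0.76×0.85 + 0.6×0.76×0.15 + 0.46×0.24×0.85 + 0.78×0.24×0.15
        = 0.019380 + 0.068400 + 0.093840 + 0.028080 = 0.209700
The terms with dam release present sum to 0.121920, so
  P(dam release | flood warning) = 0.121920 / 0.209700 ≈ 0.5814

Now condition on the additional information:
P(flood warning | ¬heavy upstream rainfall) = 0.03×0.76 + 0.46×0.24 = 0.022800 + 0.110400 = 0.133200
The dam release-present share is 0.46×0.24 = 0.110400.
P(dam release | flood warning, ¬heavy upstream rainfall) = 0.110400 / 0.133200 ≈ 0.8288

Pr[dam release | flood warning] ≈ 0.5814; Pr[dam release | flood warning, ¬heavy upstream rainfall] ≈ 0.8288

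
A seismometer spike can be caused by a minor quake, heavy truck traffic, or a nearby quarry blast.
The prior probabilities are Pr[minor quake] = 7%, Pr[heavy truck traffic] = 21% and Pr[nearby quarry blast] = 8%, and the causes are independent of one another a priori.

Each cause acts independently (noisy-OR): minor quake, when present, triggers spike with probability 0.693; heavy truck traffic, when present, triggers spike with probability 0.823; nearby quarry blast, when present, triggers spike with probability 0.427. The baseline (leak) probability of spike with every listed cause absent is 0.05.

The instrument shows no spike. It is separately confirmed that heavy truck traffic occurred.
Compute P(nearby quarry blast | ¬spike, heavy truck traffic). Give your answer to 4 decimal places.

Under noisy-OR, P(spike | causes) = 1 − (1−0.05)·∏(1−qᵢ) over the active causes.
P(¬spike | heavy truck traffic) = 0.16815·0.93·0.92 + 0.09635·0.93·0.08 + 0.051622·0.07·0.92 + 0.029579·0.07·0.08 = 0.143869 + 0.007168 + 0.003324 + 0.000166 = 0.154527
Restricting to configurations with nearby quarry blast present: 0.007168 + 0.000166 = 0.007334.
P(nearby quarry blast | ¬spike, heavy truck traffic) = 0.007334 / 0.154527 ≈ 0.0475

P(nearby quarry blast | ¬spike, heavy truck traffic) ≈ 0.0475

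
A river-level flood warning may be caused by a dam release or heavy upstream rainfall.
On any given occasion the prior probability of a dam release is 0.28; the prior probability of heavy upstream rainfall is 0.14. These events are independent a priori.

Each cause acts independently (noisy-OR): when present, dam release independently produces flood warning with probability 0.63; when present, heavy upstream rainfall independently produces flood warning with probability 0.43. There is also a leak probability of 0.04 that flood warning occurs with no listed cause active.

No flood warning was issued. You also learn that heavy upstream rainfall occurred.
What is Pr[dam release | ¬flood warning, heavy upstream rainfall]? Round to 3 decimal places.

Pr[dam release | ¬flood warning, heavy upstream rainfall] ≈ 0.126

Under noisy-OR, P(flood warning | causes) = 1 − (1−0.04)·∏(1−qᵢ) over the active causes.
P(¬flood warning | heavy upstream rainfall) = 0.5472·0.72 + 0.202464·0.28 = 0.393984 + 0.056690 = 0.450674
Restricting to configurations with dam release present: 0.202464·0.28 = 0.056690.
P(dam release | ¬flood warning, heavy upstream rainfall) = 0.056690 / 0.450674 ≈ 0.126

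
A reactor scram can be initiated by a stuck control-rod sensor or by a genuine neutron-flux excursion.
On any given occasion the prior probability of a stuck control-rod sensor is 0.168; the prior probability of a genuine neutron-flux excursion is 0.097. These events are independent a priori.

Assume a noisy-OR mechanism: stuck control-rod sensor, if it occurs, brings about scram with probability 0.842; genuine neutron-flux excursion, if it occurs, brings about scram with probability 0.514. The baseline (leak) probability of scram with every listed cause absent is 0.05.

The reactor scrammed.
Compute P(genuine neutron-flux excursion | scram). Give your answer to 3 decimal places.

Under noisy-OR, P(scram | causes) = 1 − (1−0.05)·∏(1−qᵢ) over the active causes.
P(scram) = 0.05×0.832×0.903 + 0.5383×0.832×0.097 + 0.8499×0.168×0.903 + 0.927051×0.168×0.097 = 0.037565 + 0.043443 + 0.128933 + 0.015107 = 0.225048
The genuine neutron-flux excursion-present share is 0.043443 + 0.015107 = 0.058550.
So P(genuine neutron-flux excursion | scram) = 0.058550/0.225048 ≈ 0.260.

P(genuine neutron-flux excursion | scram) ≈ 0.260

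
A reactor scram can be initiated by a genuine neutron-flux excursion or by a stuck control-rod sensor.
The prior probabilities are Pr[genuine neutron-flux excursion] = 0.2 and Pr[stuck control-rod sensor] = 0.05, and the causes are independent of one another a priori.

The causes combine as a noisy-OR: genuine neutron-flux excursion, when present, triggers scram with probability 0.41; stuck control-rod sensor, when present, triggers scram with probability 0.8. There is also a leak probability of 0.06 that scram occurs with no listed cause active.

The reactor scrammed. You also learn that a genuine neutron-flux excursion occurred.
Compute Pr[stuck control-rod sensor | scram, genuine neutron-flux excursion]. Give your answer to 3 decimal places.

Pr[stuck control-rod sensor | scram, genuine neutron-flux excursion] ≈ 0.095

Under noisy-OR, P(scram | causes) = 1 − (1−0.06)·∏(1−qᵢ) over the active causes.
Weight on stuck control-rod sensor=true, given the evidence: 0.88908×0.05 = 0.044454
The normalizing constant is 0.4454×0.95 + 0.88908×0.05 = 0.467584
P(stuck control-rod sensor | scram, genuine neutron-flux excursion) = 0.044454/0.467584 ≈ 0.095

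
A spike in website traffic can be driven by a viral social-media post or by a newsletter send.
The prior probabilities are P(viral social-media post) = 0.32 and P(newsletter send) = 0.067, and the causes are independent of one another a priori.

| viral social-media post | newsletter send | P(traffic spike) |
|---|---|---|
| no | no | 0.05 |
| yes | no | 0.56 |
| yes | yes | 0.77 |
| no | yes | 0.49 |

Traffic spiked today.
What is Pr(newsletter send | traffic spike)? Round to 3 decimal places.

By total probability over the 4 (viral social-media post, newsletter send) configurations:
  P(traffic spike) = 0.05×0.68×0.933 + 0.49×0.68×0.067 + 0.56×0.32×0.933 + 0.77×0.32×0.067
        = 0.031722 + 0.022324 + 0.167194 + 0.016509 = 0.237749
The terms with newsletter send present sum to 0.038833, so
  P(newsletter send | traffic spike) = 0.038833 / 0.237749 ≈ 0.163

Pr(newsletter send | traffic spike) ≈ 0.163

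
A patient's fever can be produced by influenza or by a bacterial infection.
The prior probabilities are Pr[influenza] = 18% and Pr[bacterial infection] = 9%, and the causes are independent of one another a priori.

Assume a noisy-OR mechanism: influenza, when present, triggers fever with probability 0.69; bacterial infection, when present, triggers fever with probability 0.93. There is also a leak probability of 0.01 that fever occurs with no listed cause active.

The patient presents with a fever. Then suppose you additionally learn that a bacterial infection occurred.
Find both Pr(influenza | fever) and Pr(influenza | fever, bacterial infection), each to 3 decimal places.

Pr(influenza | fever) ≈ 0.630; Pr(influenza | fever, bacterial infection) ≈ 0.188

Under noisy-OR, P(fever | causes) = 1 − (1−0.01)·∏(1−qᵢ) over the active causes.
Enumerate the 4 (influenza, bacterial infection) configurations and weight by the priors:
  P(fever) = 0.01×0.82×0.91 + 0.9307×0.82×0.09 + 0.6931×0.18×0.91 + 0.978517×0.18×0.09
        = 0.007462 + 0.068686 + 0.113530 + 0.015852 = 0.205530
Configurations with influenza contribute 0.129382, so
  P(influenza | fever) = 0.129382 / 0.205530 ≈ 0.630

Now condition on the additional information:
Numerator (weight on configurations with influenza): 0.978517×0.18 = 0.176133
The normalizing constant is 0.9307×0.82 + 0.978517×0.18 = 0.939307
P(influenza | fever, bacterial infection) = 0.176133/0.939307 ≈ 0.188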